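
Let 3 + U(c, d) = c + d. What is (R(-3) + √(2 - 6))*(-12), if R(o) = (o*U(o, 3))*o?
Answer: 324 - 24*I ≈ 324.0 - 24.0*I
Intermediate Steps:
U(c, d) = -3 + c + d (U(c, d) = -3 + (c + d) = -3 + c + d)
R(o) = o³ (R(o) = (o*(-3 + o + 3))*o = (o*o)*o = o²*o = o³)
(R(-3) + √(2 - 6))*(-12) = ((-3)³ + √(2 - 6))*(-12) = (-27 + √(-4))*(-12) = (-27 + 2*I)*(-12) = 324 - 24*I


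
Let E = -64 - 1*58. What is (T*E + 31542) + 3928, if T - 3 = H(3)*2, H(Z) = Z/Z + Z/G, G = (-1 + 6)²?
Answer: 870768/25 ≈ 34831.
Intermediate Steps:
E = -122 (E = -64 - 58 = -122)
G = 25 (G = 5² = 25)
H(Z) = 1 + Z/25 (H(Z) = Z/Z + Z/25 = 1 + Z*(1/25) = 1 + Z/25)
T = 131/25 (T = 3 + (1 + (1/25)*3)*2 = 3 + (1 + 3/25)*2 = 3 + (28/25)*2 = 3 + 56/25 = 131/25 ≈ 5.2400)
(T*E + 31542) + 3928 = ((131/25)*(-122) + 31542) + 3928 = (-15982/25 + 31542) + 3928 = 772568/25 + 3928 = 870768/25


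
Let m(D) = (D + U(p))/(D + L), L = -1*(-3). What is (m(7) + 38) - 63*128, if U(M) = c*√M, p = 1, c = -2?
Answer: -16051/2 ≈ -8025.5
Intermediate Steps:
U(M) = -2*√M
L = 3
m(D) = (-2 + D)/(3 + D) (m(D) = (D - 2*√1)/(D + 3) = (D - 2*1)/(3 + D) = (D - 2)/(3 + D) = (-2 + D)/(3 + D))
(m(7) + 38) - 63*128 = ((-2 + 7)/(3 + 7) + 38) - 63*128 = (5/10 + 38) - 8064 = ((⅒)*5 + 38) - 8064 = (½ + 38) - 8064 = 77/2 - 8064 = -16051/2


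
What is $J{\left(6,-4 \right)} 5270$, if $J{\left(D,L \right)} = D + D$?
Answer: $63240$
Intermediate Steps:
$J{\left(D,L \right)} = 2 D$
$J{\left(6,-4 \right)} 5270 = 2 \cdot 6 \cdot 5270 = 12 \cdot 5270 = 63240$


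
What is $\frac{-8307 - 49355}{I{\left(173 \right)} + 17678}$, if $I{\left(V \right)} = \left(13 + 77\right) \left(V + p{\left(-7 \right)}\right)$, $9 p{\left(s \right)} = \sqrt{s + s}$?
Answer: $- \frac{239643272}{138178863} + \frac{144155 i \sqrt{14}}{276357726} \approx -1.7343 + 0.0019517 i$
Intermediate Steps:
$p{\left(s \right)} = \frac{\sqrt{2} \sqrt{s}}{9}$ ($p{\left(s \right)} = \frac{\sqrt{s + s}}{9} = \frac{\sqrt{2 s}}{9} = \frac{\sqrt{2} \sqrt{s}}{9}$)
$I{\left(V \right)} = 90 V + 10 i \sqrt{14}$ ($I{\left(V \right)} = \left(13 + 77\right) \left(V + \frac{\sqrt{2} \sqrt{-7}}{9}\right) = 90 \left(V + \frac{\sqrt{2} i \sqrt{7}}{9}\right) = 90 \left(V + \frac{i \sqrt{14}}{9}\right) = 90 V + 10 i \sqrt{14}$)
$\frac{-8307 - 49355}{I{\left(173 \right)} + 17678} = \frac{-8307 - 49355}{\left(90 \cdot 173 + 10 i \sqrt{14}\right) + 17678} = - \frac{57662}{\left(15570 + 10 i \sqrt{14}\right) + 17678} = - \frac{57662}{33248 + 10 i \sqrt{14}}$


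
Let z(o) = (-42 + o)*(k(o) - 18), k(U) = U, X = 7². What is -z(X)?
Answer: -217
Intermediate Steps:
X = 49
z(o) = (-42 + o)*(-18 + o) (z(o) = (-42 + o)*(o - 18) = (-42 + o)*(-18 + o))
-z(X) = -(756 + 49² - 60*49) = -(756 + 2401 - 2940) = -1*217 = -217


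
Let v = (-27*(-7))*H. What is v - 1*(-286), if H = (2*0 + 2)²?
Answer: 1042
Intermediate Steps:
H = 4 (H = (0 + 2)² = 2² = 4)
v = 756 (v = -27*(-7)*4 = 189*4 = 756)
v - 1*(-286) = 756 - 1*(-286) = 756 + 286 = 1042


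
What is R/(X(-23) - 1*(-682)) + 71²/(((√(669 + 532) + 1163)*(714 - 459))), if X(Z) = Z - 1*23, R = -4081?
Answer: -2205313207/344598840 - 5041*√1201/344598840 ≈ -6.4002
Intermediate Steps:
X(Z) = -23 + Z (X(Z) = Z - 23 = -23 + Z)
R/(X(-23) - 1*(-682)) + 71²/(((√(669 + 532) + 1163)*(714 - 459))) = -4081/((-23 - 23) - 1*(-682)) + 71²/(((√(669 + 532) + 1163)*(714 - 459))) = -4081/(-46 + 682) + 5041/(((√1201 + 1163)*255)) = -4081/636 + 5041/(((1163 + √1201)*255)) = -4081*1/636 + 5041/(296565 + 255*√1201) = -77/12 + 5041/(296565 + 255*√1201)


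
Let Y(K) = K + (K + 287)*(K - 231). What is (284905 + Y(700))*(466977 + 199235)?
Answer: 498665011696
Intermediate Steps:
Y(K) = K + (-231 + K)*(287 + K) (Y(K) = K + (287 + K)*(-231 + K) = K + (-231 + K)*(287 + K))
(284905 + Y(700))*(466977 + 199235) = (284905 + (-66297 + 700**2 + 57*700))*(466977 + 199235) = (284905 + (-66297 + 490000 + 39900))*666212 = (284905 + 463603)*666212 = 748508*666212 = 498665011696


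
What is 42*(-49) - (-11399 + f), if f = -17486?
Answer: 26827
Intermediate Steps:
42*(-49) - (-11399 + f) = 42*(-49) - (-11399 - 17486) = -2058 - 1*(-28885) = -2058 + 28885 = 26827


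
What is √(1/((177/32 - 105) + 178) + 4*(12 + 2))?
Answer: 6*√9825830/2513 ≈ 7.4842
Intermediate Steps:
√(1/((177/32 - 105) + 178) + 4*(12 + 2)) = √(1/((177*(1/32) - 105) + 178) + 4*14) = √(1/((177/32 - 105) + 178) + 56) = √(1/(-3183/32 + 178) + 56) = √(1/(2513/32) + 56) = √(32/2513 + 56) = √(140760/2513) = 6*√9825830/2513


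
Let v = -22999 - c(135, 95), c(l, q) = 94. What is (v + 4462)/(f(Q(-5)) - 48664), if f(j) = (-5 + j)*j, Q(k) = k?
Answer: 18631/48614 ≈ 0.38324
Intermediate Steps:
v = -23093 (v = -22999 - 1*94 = -22999 - 94 = -23093)
f(j) = j*(-5 + j)
(v + 4462)/(f(Q(-5)) - 48664) = (-23093 + 4462)/(-5*(-5 - 5) - 48664) = -18631/(-5*(-10) - 48664) = -18631/(50 - 48664) = -18631/(-48614) = -18631*(-1/48614) = 18631/48614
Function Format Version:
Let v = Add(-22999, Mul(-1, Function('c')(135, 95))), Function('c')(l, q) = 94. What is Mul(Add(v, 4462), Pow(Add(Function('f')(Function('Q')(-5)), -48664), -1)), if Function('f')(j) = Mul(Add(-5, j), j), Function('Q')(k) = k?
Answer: Rational(18631, 48614) ≈ 0.38324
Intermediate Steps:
v = -23093 (v = Add(-22999, Mul(-1, 94)) = Add(-22999, -94) = -23093)
Function('f')(j) = Mul(j, Add(-5, j))
Mul(Add(v, 4462), Pow(Add(Function('f')(Function('Q')(-5)), -48664), -1)) = Mul(Add(-23093, 4462), Pow(Add(Mul(-5, Add(-5, -5)), -48664), -1)) = Mul(-18631, Pow(Add(Mul(-5, -10), -48664), -1)) = Mul(-18631, Pow(Add(50, -48664), -1)) = Mul(-18631, Pow(-48614, -1)) = Mul(-18631, Rational(-1, 48614)) = Rational(18631, 48614)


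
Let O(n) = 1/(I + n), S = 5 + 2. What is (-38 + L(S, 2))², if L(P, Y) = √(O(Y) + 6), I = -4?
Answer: (76 - √22)²/4 ≈ 1271.3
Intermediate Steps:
S = 7
O(n) = 1/(-4 + n)
L(P, Y) = √(6 + 1/(-4 + Y)) (L(P, Y) = √(1/(-4 + Y) + 6) = √(6 + 1/(-4 + Y)))
(-38 + L(S, 2))² = (-38 + √((-23 + 6*2)/(-4 + 2)))² = (-38 + √((-23 + 12)/(-2)))² = (-38 + √(-½*(-11)))² = (-38 + √(11/2))² = (-38 + √22/2)²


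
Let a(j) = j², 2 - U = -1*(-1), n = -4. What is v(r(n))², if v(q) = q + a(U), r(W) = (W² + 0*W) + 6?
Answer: 529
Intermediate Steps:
U = 1 (U = 2 - (-1)*(-1) = 2 - 1*1 = 2 - 1 = 1)
r(W) = 6 + W² (r(W) = (W² + 0) + 6 = W² + 6 = 6 + W²)
v(q) = 1 + q (v(q) = q + 1² = q + 1 = 1 + q)
v(r(n))² = (1 + (6 + (-4)²))² = (1 + (6 + 16))² = (1 + 22)² = 23² = 529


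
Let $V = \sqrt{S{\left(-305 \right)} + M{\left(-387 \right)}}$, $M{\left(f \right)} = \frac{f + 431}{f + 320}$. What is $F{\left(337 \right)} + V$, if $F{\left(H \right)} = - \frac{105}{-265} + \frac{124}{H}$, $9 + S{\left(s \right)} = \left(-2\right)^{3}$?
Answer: $\frac{13649}{17861} + \frac{13 i \sqrt{469}}{67} \approx 0.76418 + 4.202 i$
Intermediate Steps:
$M{\left(f \right)} = \frac{431 + f}{320 + f}$
$S{\left(s \right)} = -17$ ($S{\left(s \right)} = -9 + \left(-2\right)^{3} = -9 - 8 = -17$)
$F{\left(H \right)} = \frac{21}{53} + \frac{124}{H}$ ($F{\left(H \right)} = \left(-105\right) \left(- \frac{1}{265}\right) + \frac{124}{H} = \frac{21}{53} + \frac{124}{H}$)
$V = \frac{13 i \sqrt{469}}{67}$ ($V = \sqrt{-17 + \frac{431 - 387}{320 - 387}} = \sqrt{-17 + \frac{1}{-67} \cdot 44} = \sqrt{-17 - \frac{44}{67}} = \sqrt{- \frac{1183}{67}} = \frac{13 i \sqrt{469}}{67} \approx 4.202 i$)
$F{\left(337 \right)} + V = \left(\frac{21}{53} + \frac{124}{337}\right) + \frac{13 i \sqrt{469}}{67} = \frac{13649}{17861} + \frac{13 i \sqrt{469}}{67}$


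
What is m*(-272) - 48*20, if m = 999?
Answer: -272688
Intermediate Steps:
m*(-272) - 48*20 = 999*(-272) - 48*20 = -271728 - 960 = -272688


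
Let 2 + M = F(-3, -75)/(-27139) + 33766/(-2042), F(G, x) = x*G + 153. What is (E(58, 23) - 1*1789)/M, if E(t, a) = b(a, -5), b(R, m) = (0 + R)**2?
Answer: 4987605420/73427359 ≈ 67.926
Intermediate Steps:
b(R, m) = R**2
E(t, a) = a**2
F(G, x) = 153 + G*x (F(G, x) = G*x + 153 = 153 + G*x)
M = -73427359/3958417 (M = -2 + ((153 - 3*(-75))/(-27139) + 33766/(-2042)) = -2 + ((153 + 225)*(-1/27139) + 33766*(-1/2042)) = -2 + (378*(-1/27139) - 16883/1021) = -2 + (-54/3877 - 16883/1021) = -2 - 65510525/3958417 = -73427359/3958417 ≈ -18.550)
(E(58, 23) - 1*1789)/M = (23**2 - 1*1789)/(-73427359/3958417) = (529 - 1789)*(-3958417/73427359) = -1260*(-3958417/73427359) = 4987605420/73427359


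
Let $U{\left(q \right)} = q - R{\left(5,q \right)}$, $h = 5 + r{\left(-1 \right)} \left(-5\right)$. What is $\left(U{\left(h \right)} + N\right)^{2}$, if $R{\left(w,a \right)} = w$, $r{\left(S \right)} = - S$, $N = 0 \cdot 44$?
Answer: $25$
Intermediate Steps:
$N = 0$
$h = 0$ ($h = 5 + \left(-1\right) \left(-1\right) \left(-5\right) = 5 + 1 \left(-5\right) = 5 - 5 = 0$)
$U{\left(q \right)} = -5 + q$ ($U{\left(q \right)} = q - 5 = -5 + q$)
$\left(U{\left(h \right)} + N\right)^{2} = \left(\left(-5 + 0\right) + 0\right)^{2} = \left(-5 + 0\right)^{2} = \left(-5\right)^{2} = 25$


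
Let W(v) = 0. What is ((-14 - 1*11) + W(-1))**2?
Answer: 625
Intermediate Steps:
((-14 - 1*11) + W(-1))**2 = ((-14 - 1*11) + 0)**2 = ((-14 - 11) + 0)**2 = (-25 + 0)**2 = (-25)**2 = 625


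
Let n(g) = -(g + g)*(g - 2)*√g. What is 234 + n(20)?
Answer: 234 - 1440*√5 ≈ -2985.9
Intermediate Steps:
n(g) = -2*g^(3/2)*(-2 + g) (n(g) = -(2*g)*(-2 + g)*√g = -2*g*(-2 + g)*√g = -2*g^(3/2)*(-2 + g))
234 + n(20) = 234 + 2*20^(3/2)*(2 - 1*20) = 234 + 2*(40*√5)*(2 - 20) = 234 + 2*(40*√5)*(-18) = 234 - 1440*√5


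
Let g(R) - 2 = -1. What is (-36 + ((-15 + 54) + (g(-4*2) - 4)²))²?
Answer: 144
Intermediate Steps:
g(R) = 1 (g(R) = 2 - 1 = 1)
(-36 + ((-15 + 54) + (g(-4*2) - 4)²))² = (-36 + ((-15 + 54) + (1 - 4)²))² = (-36 + (39 + (-3)²))² = (-36 + (39 + 9))² = (-36 + 48)² = 12² = 144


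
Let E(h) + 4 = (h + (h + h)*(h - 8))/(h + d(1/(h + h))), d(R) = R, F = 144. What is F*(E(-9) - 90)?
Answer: -2976192/163 ≈ -18259.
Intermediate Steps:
E(h) = -4 + (h + 2*h*(-8 + h))/(h + 1/(2*h)) (E(h) = -4 + (h + (h + h)*(h - 8))/(h + 1/(h + h)) = -4 + (h + (2*h)*(-8 + h))/(h + 1/(2*h)) = -4 + (h + 2*h*(-8 + h))/(h + 1/(2*h)))
F*(E(-9) - 90) = 144*(2*(-2 - 19*(-9)² + 2*(-9)³)/(1 + 2*(-9)²) - 90) = 144*(2*(-2 - 19*81 + 2*(-729))/(1 + 2*81) - 90) = 144*(2*(-2 - 1539 - 1458)/(1 + 162) - 90) = 144*(2*(-2999)/163 - 90) = 144*(2*(1/163)*(-2999) - 90) = 144*(-5998/163 - 90) = 144*(-20668/163) = -2976192/163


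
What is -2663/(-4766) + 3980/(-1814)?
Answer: -7068999/4322762 ≈ -1.6353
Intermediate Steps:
-2663/(-4766) + 3980/(-1814) = -2663*(-1/4766) + 3980*(-1/1814) = 2663/4766 - 1990/907 = -7068999/4322762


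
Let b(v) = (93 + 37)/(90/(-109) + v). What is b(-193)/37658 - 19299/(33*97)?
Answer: -2559056780234/424452901961 ≈ -6.0291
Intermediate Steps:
b(v) = 130/(-90/109 + v) (b(v) = 130/(90*(-1/109) + v) = 130/(-90/109 + v))
b(-193)/37658 - 19299/(33*97) = (14170/(-90 + 109*(-193)))/37658 - 19299/(33*97) = (14170/(-90 - 21037))*(1/37658) - 19299/3201 = (14170/(-21127))*(1/37658) - 19299*1/3201 = (14170*(-1/21127))*(1/37658) - 6433/1067 = -14170/21127*1/37658 - 6433/1067 = -7085/397800283 - 6433/1067 = -2559056780234/424452901961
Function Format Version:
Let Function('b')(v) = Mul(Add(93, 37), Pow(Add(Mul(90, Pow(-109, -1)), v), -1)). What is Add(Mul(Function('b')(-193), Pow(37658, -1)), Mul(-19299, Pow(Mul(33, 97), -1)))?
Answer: Rational(-2559056780234, 424452901961) ≈ -6.0291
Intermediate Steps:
Function('b')(v) = Mul(130, Pow(Add(Rational(-90, 109), v), -1)) (Function('b')(v) = Mul(130, Pow(Add(Mul(90, Rational(-1, 109)), v), -1)) = Mul(130, Pow(Add(Rational(-90, 109), v), -1)))
Add(Mul(Function('b')(-193), Pow(37658, -1)), Mul(-19299, Pow(Mul(33, 97), -1))) = Add(Mul(Mul(14170, Pow(Add(-90, Mul(109, -193)), -1)), Pow(37658, -1)), Mul(-19299, Pow(Mul(33, 97), -1))) = Add(Mul(Mul(14170, Pow(Add(-90, -21037), -1)), Rational(1, 37658)), Mul(-19299, Pow(3201, -1))) = Add(Mul(Mul(14170, Pow(-21127, -1)), Rational(1, 37658)), Mul(-19299, Rational(1, 3201))) = Add(Mul(Mul(14170, Rational(-1, 21127)), Rational(1, 37658)), Rational(-6433, 1067)) = Add(Mul(Rational(-14170, 21127), Rational(1, 37658)), Rational(-6433, 1067)) = Add(Rational(-7085, 397800283), Rational(-6433, 1067)) = Rational(-2559056780234, 424452901961)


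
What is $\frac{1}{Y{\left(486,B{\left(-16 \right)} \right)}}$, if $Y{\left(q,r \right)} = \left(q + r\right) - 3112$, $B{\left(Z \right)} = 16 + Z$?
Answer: $- \frac{1}{2626} \approx -0.00038081$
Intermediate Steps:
$Y{\left(q,r \right)} = -3112 + q + r$
$\frac{1}{Y{\left(486,B{\left(-16 \right)} \right)}} = \frac{1}{-3112 + 486 + \left(16 - 16\right)} = \frac{1}{-3112 + 486 + 0} = \frac{1}{-2626} = - \frac{1}{2626}$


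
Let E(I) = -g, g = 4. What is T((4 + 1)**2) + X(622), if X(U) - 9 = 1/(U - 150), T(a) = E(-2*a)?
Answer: 2361/472 ≈ 5.0021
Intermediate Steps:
E(I) = -4 (E(I) = -1*4 = -4)
T(a) = -4
X(U) = 9 + 1/(-150 + U) (X(U) = 9 + 1/(U - 150) = 9 + 1/(-150 + U))
T((4 + 1)**2) + X(622) = -4 + (-1349 + 9*622)/(-150 + 622) = -4 + (-1349 + 5598)/472 = -4 + (1/472)*4249 = -4 + 4249/472 = 2361/472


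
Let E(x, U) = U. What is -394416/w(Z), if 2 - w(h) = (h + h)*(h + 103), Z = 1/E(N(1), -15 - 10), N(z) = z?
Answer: -123255000/3199 ≈ -38529.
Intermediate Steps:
Z = -1/25 (Z = 1/(-15 - 10) = 1/(-25) = -1/25 ≈ -0.040000)
w(h) = 2 - 2*h*(103 + h) (w(h) = 2 - (h + h)*(h + 103) = 2 - 2*h*(103 + h))
-394416/w(Z) = -394416/(2 - 206*(-1/25) - 2*(-1/25)**2) = -394416/(2 + 206/25 - 2*1/625) = -394416/(2 + 206/25 - 2/625) = -394416/6398/625 = -394416*625/6398 = -123255000/3199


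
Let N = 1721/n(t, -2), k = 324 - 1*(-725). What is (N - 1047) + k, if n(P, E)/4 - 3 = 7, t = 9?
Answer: 1801/40 ≈ 45.025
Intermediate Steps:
n(P, E) = 40 (n(P, E) = 12 + 4*7 = 12 + 28 = 40)
k = 1049 (k = 324 + 725 = 1049)
N = 1721/40 ≈ 43.025
(N - 1047) + k = (1721/40 - 1047) + 1049 = -40159/40 + 1049 = 1801/40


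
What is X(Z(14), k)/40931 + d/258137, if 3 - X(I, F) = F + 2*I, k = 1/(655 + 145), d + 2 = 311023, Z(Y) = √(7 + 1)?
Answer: 925903610133/768422221600 - 4*√2/40931 ≈ 1.2048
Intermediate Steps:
Z(Y) = 2*√2 (Z(Y) = √8 = 2*√2)
d = 311021 (d = -2 + 311023 = 311021)
k = 1/800 ≈ 0.0012500
X(I, F) = 3 - F - 2*I (X(I, F) = 3 - (F + 2*I) = 3 + (-F - 2*I) = 3 - F - 2*I)
X(Z(14), k)/40931 + d/258137 = (3 - 1*1/800 - 4*√2)/40931 + 311021/258137 = (3 - 1/800 - 4*√2)*(1/40931) + 311021*(1/258137) = (2399/800 - 4*√2)*(1/40931) + 311021/258137 = (2399/32744800 - 4*√2/40931) + 311021/258137 = 925903610133/768422221600 - 4*√2/40931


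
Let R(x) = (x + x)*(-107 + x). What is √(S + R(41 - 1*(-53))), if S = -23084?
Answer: 2*I*√6382 ≈ 159.77*I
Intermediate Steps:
R(x) = 2*x*(-107 + x) (R(x) = (2*x)*(-107 + x) = 2*x*(-107 + x))
√(S + R(41 - 1*(-53))) = √(-23084 + 2*(41 - 1*(-53))*(-107 + (41 - 1*(-53)))) = √(-23084 + 2*(41 + 53)*(-107 + (41 + 53))) = √(-23084 + 2*94*(-107 + 94)) = √(-23084 + 2*94*(-13)) = √(-23084 - 2444) = √(-25528) = 2*I*√6382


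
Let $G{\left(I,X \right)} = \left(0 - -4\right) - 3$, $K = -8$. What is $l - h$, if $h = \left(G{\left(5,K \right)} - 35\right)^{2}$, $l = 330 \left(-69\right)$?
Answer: $-23926$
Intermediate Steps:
$G{\left(I,X \right)} = 1$ ($G{\left(I,X \right)} = \left(0 + 4\right) - 3 = 4 - 3 = 1$)
$l = -22770$
$h = 1156$ ($h = \left(1 - 35\right)^{2} = \left(-34\right)^{2} = 1156$)
$l - h = -22770 - 1156 = -23926$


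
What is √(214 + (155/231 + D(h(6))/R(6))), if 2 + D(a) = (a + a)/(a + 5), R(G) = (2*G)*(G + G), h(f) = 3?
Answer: √733094131/1848 ≈ 14.651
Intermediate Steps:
R(G) = 4*G² (R(G) = (2*G)*(2*G) = 4*G²)
D(a) = -2 + 2*a/(5 + a) (D(a) = -2 + (a + a)/(a + 5) = -2 + (2*a)/(5 + a) = -2 + 2*a/(5 + a))
√(214 + (155/231 + D(h(6))/R(6))) = √(214 + (155/231 + (-10/(5 + 3))/((4*6²)))) = √(214 + (155*(1/231) + (-10/8)/((4*36)))) = √(214 + (155/231 - 10*⅛/144)) = √(214 + (155/231 - 5/4*1/144)) = √(214 + (155/231 - 5/576)) = √(214 + 29375/44352) = √(9520703/44352) = √733094131/1848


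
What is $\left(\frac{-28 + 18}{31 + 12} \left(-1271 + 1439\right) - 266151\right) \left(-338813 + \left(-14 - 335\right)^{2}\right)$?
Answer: $\frac{2483956895076}{43} \approx 5.7766 \cdot 10^{10}$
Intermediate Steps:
$\left(\frac{-28 + 18}{31 + 12} \left(-1271 + 1439\right) - 266151\right) \left(-338813 + \left(-14 - 335\right)^{2}\right) = \left(- \frac{10}{43} \cdot 168 - 266151\right) \left(-338813 + \left(-349\right)^{2}\right) = \left(\left(-10\right) \frac{1}{43} \cdot 168 - 266151\right) \left(-338813 + 121801\right) = \left(\left(- \frac{10}{43}\right) 168 - 266151\right) \left(-217012\right) = \left(- \frac{1680}{43} - 266151\right) \left(-217012\right) = \left(- \frac{11446173}{43}\right) \left(-217012\right) = \frac{2483956895076}{43}$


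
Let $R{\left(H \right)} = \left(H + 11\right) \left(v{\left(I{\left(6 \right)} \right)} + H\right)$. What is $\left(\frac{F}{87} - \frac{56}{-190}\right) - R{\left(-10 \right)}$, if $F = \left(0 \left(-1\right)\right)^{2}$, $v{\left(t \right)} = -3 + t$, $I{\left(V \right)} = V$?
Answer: $\frac{693}{95} \approx 7.2947$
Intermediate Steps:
$R{\left(H \right)} = \left(3 + H\right) \left(11 + H\right)$ ($R{\left(H \right)} = \left(H + 11\right) \left(\left(-3 + 6\right) + H\right) = \left(11 + H\right) \left(3 + H\right) = \left(3 + H\right) \left(11 + H\right)$)
$F = 0$ ($F = 0^{2} = 0$)
$\left(\frac{F}{87} - \frac{56}{-190}\right) - R{\left(-10 \right)} = \left(\frac{0}{87} - \frac{56}{-190}\right) - \left(33 + \left(-10\right)^{2} + 14 \left(-10\right)\right) = \left(0 \cdot \frac{1}{87} - - \frac{28}{95}\right) - \left(33 + 100 - 140\right) = \left(0 + \frac{28}{95}\right) - -7 = \frac{28}{95} + 7 = \frac{693}{95}$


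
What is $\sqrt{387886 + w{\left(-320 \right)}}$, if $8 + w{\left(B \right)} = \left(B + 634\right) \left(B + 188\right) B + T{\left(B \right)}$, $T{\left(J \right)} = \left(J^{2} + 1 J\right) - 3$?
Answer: $\sqrt{13753315} \approx 3708.5$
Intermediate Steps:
$T{\left(J \right)} = -3 + J + J^{2}$ ($T{\left(J \right)} = \left(J^{2} + J\right) - 3 = \left(J + J^{2}\right) - 3 = -3 + J + J^{2}$)
$w{\left(B \right)} = -11 + B + B^{2} + B \left(188 + B\right) \left(634 + B\right)$ ($w{\left(B \right)} = -8 + \left(\left(B + 634\right) \left(B + 188\right) B + \left(-3 + B + B^{2}\right)\right) = -8 + \left(\left(634 + B\right) \left(188 + B\right) B + \left(-3 + B + B^{2}\right)\right) = -8 + \left(\left(188 + B\right) \left(634 + B\right) B + \left(-3 + B + B^{2}\right)\right) = -8 + \left(B \left(188 + B\right) \left(634 + B\right) + \left(-3 + B + B^{2}\right)\right) = -8 + \left(-3 + B + B^{2} + B \left(188 + B\right) \left(634 + B\right)\right) = -11 + B + B^{2} + B \left(188 + B\right) \left(634 + B\right)$)
$\sqrt{387886 + w{\left(-320 \right)}} = \sqrt{387886 + \left(-11 + \left(-320\right)^{3} + 823 \left(-320\right)^{2} + 119193 \left(-320\right)\right)} = \sqrt{387886 - -13365429} = \sqrt{387886 + 13365429} = \sqrt{13753315}$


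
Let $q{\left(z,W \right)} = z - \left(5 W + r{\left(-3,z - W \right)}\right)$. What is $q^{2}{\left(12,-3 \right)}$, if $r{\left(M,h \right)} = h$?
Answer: $144$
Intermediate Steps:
$q{\left(z,W \right)} = - 4 W$ ($q{\left(z,W \right)} = z - \left(5 W - \left(W - z\right)\right) = z - \left(z + 4 W\right) = - 4 W$)
$q^{2}{\left(12,-3 \right)} = \left(\left(-4\right) \left(-3\right)\right)^{2} = 12^{2} = 144$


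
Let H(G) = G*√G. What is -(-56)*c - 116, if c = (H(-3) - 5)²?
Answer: -228 + 1680*I*√3 ≈ -228.0 + 2909.8*I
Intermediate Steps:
H(G) = G^(3/2)
c = (-5 - 3*I*√3)² (c = ((-3)^(3/2) - 5)² = (-3*I*√3 - 5)² = (-5 - 3*I*√3)² ≈ -2.0 + 51.962*I)
-(-56)*c - 116 = -(-56)*(-2 + 30*I*√3) - 116 = -56*(2 - 30*I*√3) - 116 = (-112 + 1680*I*√3) - 116 = -228 + 1680*I*√3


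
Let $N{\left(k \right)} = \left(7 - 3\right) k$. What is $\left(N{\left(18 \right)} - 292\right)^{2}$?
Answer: $48400$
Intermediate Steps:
$N{\left(k \right)} = 4 k$ ($N{\left(k \right)} = \left(7 - 3\right) k = 4 k$)
$\left(N{\left(18 \right)} - 292\right)^{2} = \left(4 \cdot 18 - 292\right)^{2} = \left(72 - 292\right)^{2} = \left(-220\right)^{2} = 48400$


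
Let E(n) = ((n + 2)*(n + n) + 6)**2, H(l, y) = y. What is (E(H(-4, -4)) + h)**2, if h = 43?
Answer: 277729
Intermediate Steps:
E(n) = (6 + 2*n*(2 + n))**2 (E(n) = ((2 + n)*(2*n) + 6)**2 = (2*n*(2 + n) + 6)**2 = (6 + 2*n*(2 + n))**2)
(E(H(-4, -4)) + h)**2 = (4*(3 + (-4)**2 + 2*(-4))**2 + 43)**2 = (4*(3 + 16 - 8)**2 + 43)**2 = (4*11**2 + 43)**2 = (4*121 + 43)**2 = (484 + 43)**2 = 527**2 = 277729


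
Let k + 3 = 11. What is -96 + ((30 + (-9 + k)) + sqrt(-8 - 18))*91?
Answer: 2543 + 91*I*sqrt(26) ≈ 2543.0 + 464.01*I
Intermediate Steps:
k = 8 (k = -3 + 11 = 8)
-96 + ((30 + (-9 + k)) + sqrt(-8 - 18))*91 = -96 + ((30 + (-9 + 8)) + sqrt(-8 - 18))*91 = -96 + ((30 - 1) + sqrt(-26))*91 = -96 + (29 + I*sqrt(26))*91 = -96 + (2639 + 91*I*sqrt(26)) = 2543 + 91*I*sqrt(26)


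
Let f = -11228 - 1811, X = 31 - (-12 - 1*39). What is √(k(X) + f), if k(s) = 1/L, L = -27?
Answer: I*√1056162/9 ≈ 114.19*I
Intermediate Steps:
X = 82 (X = 31 - (-12 - 39) = 31 - 1*(-51) = 31 + 51 = 82)
k(s) = -1/27 (k(s) = 1/(-27) = -1/27)
f = -13039
√(k(X) + f) = √(-1/27 - 13039) = √(-352054/27) = I*√1056162/9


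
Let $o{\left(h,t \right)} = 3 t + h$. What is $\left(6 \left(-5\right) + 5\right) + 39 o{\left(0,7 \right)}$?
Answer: $794$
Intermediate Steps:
$o{\left(h,t \right)} = h + 3 t$
$\left(6 \left(-5\right) + 5\right) + 39 o{\left(0,7 \right)} = \left(6 \left(-5\right) + 5\right) + 39 \left(0 + 3 \cdot 7\right) = \left(-30 + 5\right) + 39 \left(0 + 21\right) = -25 + 39 \cdot 21 = -25 + 819 = 794$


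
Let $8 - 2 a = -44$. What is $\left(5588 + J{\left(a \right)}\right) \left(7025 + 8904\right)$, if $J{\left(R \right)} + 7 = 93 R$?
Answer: $127416071$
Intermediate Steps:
$a = 26$ ($a = 4 - -22 = 4 + 22 = 26$)
$J{\left(R \right)} = -7 + 93 R$
$\left(5588 + J{\left(a \right)}\right) \left(7025 + 8904\right) = \left(5588 + \left(-7 + 93 \cdot 26\right)\right) \left(7025 + 8904\right) = \left(5588 + \left(-7 + 2418\right)\right) 15929 = \left(5588 + 2411\right) 15929 = 7999 \cdot 15929 = 127416071$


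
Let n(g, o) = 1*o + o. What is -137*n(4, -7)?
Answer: 1918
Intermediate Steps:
n(g, o) = 2*o (n(g, o) = o + o = 2*o)
-137*n(4, -7) = -274*(-7) = -137*(-14) = 1918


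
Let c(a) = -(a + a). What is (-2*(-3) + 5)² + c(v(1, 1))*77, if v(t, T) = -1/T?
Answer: 275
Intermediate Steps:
c(a) = -2*a
(-2*(-3) + 5)² + c(v(1, 1))*77 = (-2*(-3) + 5)² - (-2)/1*77 = (6 + 5)² - (-2)*77 = 11² - 2*(-1)*77 = 121 + 2*77 = 121 + 154 = 275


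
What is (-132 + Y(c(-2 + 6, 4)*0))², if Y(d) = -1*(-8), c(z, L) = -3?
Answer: 15376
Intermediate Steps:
Y(d) = 8
(-132 + Y(c(-2 + 6, 4)*0))² = (-132 + 8)² = (-124)² = 15376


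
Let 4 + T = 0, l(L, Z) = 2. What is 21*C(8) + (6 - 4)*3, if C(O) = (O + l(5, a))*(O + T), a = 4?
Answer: 846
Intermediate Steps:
T = -4 (T = -4 + 0 = -4)
C(O) = (-4 + O)*(2 + O) (C(O) = (O + 2)*(O - 4) = (2 + O)*(-4 + O) = (-4 + O)*(2 + O))
21*C(8) + (6 - 4)*3 = 21*(-8 + 8² - 2*8) + (6 - 4)*3 = 21*(-8 + 64 - 16) + 2*3 = 21*40 + 6 = 840 + 6 = 846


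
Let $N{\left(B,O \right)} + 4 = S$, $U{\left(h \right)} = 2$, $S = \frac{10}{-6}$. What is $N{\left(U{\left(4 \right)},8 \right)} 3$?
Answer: $-17$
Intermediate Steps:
$S = - \frac{5}{3}$ ($S = 10 \left(- \frac{1}{6}\right) = - \frac{5}{3} \approx -1.6667$)
$N{\left(B,O \right)} = - \frac{17}{3}$ ($N{\left(B,O \right)} = -4 - \frac{5}{3} = - \frac{17}{3}$)
$N{\left(U{\left(4 \right)},8 \right)} 3 = \left(- \frac{17}{3}\right) 3 = -17$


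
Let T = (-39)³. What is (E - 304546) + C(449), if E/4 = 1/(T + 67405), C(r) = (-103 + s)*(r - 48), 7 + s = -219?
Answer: -1764668423/4043 ≈ -4.3648e+5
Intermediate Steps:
s = -226 (s = -7 - 219 = -226)
T = -59319
C(r) = 15792 - 329*r (C(r) = (-103 - 226)*(r - 48) = -329*(-48 + r) = 15792 - 329*r)
E = 2/4043 (E = 4/(-59319 + 67405) = 4/8086 = 4*(1/8086) = 2/4043 ≈ 0.00049468)
(E - 304546) + C(449) = (2/4043 - 304546) + (15792 - 329*449) = -1231279476/4043 + (15792 - 147721) = -1231279476/4043 - 131929 = -1764668423/4043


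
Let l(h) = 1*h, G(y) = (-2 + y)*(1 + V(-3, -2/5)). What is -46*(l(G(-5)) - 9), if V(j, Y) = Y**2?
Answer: 19688/25 ≈ 787.52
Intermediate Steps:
G(y) = -58/25 + 29*y/25 (G(y) = (-2 + y)*(1 + (-2/5)**2) = (-2 + y)*(1 + 4/25) = (-2 + y)*(29/25) = -58/25 + 29*y/25)
l(h) = h
-46*(l(G(-5)) - 9) = -46*((-58/25 + (29/25)*(-5)) - 9) = -46*((-58/25 - 29/5) - 9) = -46*(-203/25 - 9) = -46*(-428/25) = 19688/25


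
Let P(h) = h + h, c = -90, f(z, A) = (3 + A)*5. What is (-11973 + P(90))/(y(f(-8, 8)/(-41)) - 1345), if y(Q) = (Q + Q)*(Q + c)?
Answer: 19824033/1848995 ≈ 10.722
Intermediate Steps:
f(z, A) = 15 + 5*A
y(Q) = 2*Q*(-90 + Q) (y(Q) = (Q + Q)*(Q - 90) = (2*Q)*(-90 + Q) = 2*Q*(-90 + Q))
P(h) = 2*h
(-11973 + P(90))/(y(f(-8, 8)/(-41)) - 1345) = (-11973 + 2*90)/(2*((15 + 5*8)/(-41))*(-90 + (15 + 5*8)/(-41)) - 1345) = (-11973 + 180)/(2*((15 + 40)*(-1/41))*(-90 + (15 + 40)*(-1/41)) - 1345) = -11793/(2*(55*(-1/41))*(-90 + 55*(-1/41)) - 1345) = -11793/(2*(-55/41)*(-90 - 55/41) - 1345) = -11793/(2*(-55/41)*(-3745/41) - 1345) = -11793/(411950/1681 - 1345) = -11793/(-1848995/1681) = -11793*(-1681/1848995) = 19824033/1848995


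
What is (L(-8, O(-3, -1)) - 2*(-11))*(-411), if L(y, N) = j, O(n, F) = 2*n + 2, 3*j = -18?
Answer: -6576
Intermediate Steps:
j = -6 (j = (⅓)*(-18) = -6)
O(n, F) = 2 + 2*n
L(y, N) = -6
(L(-8, O(-3, -1)) - 2*(-11))*(-411) = (-6 - 2*(-11))*(-411) = (-6 + 22)*(-411) = 16*(-411) = -6576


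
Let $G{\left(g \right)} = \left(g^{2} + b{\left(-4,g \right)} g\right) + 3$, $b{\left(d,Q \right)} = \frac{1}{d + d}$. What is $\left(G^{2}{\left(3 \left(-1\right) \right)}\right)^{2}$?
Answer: $\frac{96059601}{4096} \approx 23452.0$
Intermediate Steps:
$b{\left(d,Q \right)} = \frac{1}{2 d}$
$G{\left(g \right)} = 3 + g^{2} - \frac{g}{8}$ ($G{\left(g \right)} = \left(g^{2} + \frac{1}{2 \left(-4\right)} g\right) + 3 = \left(g^{2} + \frac{1}{2} \left(- \frac{1}{4}\right) g\right) + 3 = \left(g^{2} - \frac{g}{8}\right) + 3 = 3 + g^{2} - \frac{g}{8}$)
$\left(G^{2}{\left(3 \left(-1\right) \right)}\right)^{2} = \left(\left(3 + \left(3 \left(-1\right)\right)^{2} - \frac{3 \left(-1\right)}{8}\right)^{2}\right)^{2} = \left(\left(3 + \left(-3\right)^{2} - - \frac{3}{8}\right)^{2}\right)^{2} = \left(\left(3 + 9 + \frac{3}{8}\right)^{2}\right)^{2} = \left(\left(\frac{99}{8}\right)^{2}\right)^{2} = \left(\frac{9801}{64}\right)^{2} = \frac{96059601}{4096}$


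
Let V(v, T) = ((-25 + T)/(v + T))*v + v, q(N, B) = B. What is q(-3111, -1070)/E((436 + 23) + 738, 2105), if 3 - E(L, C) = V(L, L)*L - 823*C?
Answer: 1070/401833 ≈ 0.0026628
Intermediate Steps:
V(v, T) = v + v*(-25 + T)/(T + v) (V(v, T) = ((-25 + T)/(T + v))*v + v = v*(-25 + T)/(T + v) + v = v + v*(-25 + T)/(T + v))
E(L, C) = 3 + 823*C - L*(-25/2 + 3*L/2) (E(L, C) = 3 - ((L*(-25 + L + 2*L)/(L + L))*L - 823*C) = 3 - ((L*(-25 + 3*L)/((2*L)))*L - 823*C) = 3 - ((L*(1/(2*L))*(-25 + 3*L))*L - 823*C) = 3 - ((-25/2 + 3*L/2)*L - 823*C) = 3 - (L*(-25/2 + 3*L/2) - 823*C) = 3 - (-823*C + L*(-25/2 + 3*L/2)) = 3 + (823*C - L*(-25/2 + 3*L/2)) = 3 + 823*C - L*(-25/2 + 3*L/2))
q(-3111, -1070)/E((436 + 23) + 738, 2105) = -1070/(3 + 823*2105 - ((436 + 23) + 738)*(-25 + 3*((436 + 23) + 738))/2) = -1070/(3 + 1732415 - (459 + 738)*(-25 + 3*(459 + 738))/2) = -1070/(3 + 1732415 - 1/2*1197*(-25 + 3*1197)) = -1070/(3 + 1732415 - 1/2*1197*(-25 + 3591)) = -1070/(3 + 1732415 - 1/2*1197*3566) = -1070/(3 + 1732415 - 2134251) = -1070/(-401833) = -1070*(-1/401833) = 1070/401833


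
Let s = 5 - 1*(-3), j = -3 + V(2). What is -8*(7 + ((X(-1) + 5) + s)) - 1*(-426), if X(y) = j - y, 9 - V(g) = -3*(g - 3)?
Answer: 234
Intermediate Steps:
V(g) = 3*g (V(g) = 9 - (-3)*(g - 3) = 9 - (-3)*(-3 + g) = 9 - (9 - 3*g) = 9 + (-9 + 3*g) = 3*g)
j = 3 (j = -3 + 3*2 = -3 + 6 = 3)
s = 8 (s = 5 + 3 = 8)
X(y) = 3 - y
-8*(7 + ((X(-1) + 5) + s)) - 1*(-426) = -8*(7 + (((3 - 1*(-1)) + 5) + 8)) - 1*(-426) = -8*(7 + (((3 + 1) + 5) + 8)) + 426 = -8*(7 + ((4 + 5) + 8)) + 426 = -8*(7 + (9 + 8)) + 426 = -8*(7 + 17) + 426 = -8*24 + 426 = -192 + 426 = 234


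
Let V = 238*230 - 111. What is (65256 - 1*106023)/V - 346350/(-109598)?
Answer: 7226386242/2993614571 ≈ 2.4139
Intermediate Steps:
V = 54629 (V = 54740 - 111 = 54629)
(65256 - 1*106023)/V - 346350/(-109598) = (65256 - 1*106023)/54629 - 346350/(-109598) = (65256 - 106023)*(1/54629) - 346350*(-1/109598) = -40767*1/54629 + 173175/54799 = -40767/54629 + 173175/54799 = 7226386242/2993614571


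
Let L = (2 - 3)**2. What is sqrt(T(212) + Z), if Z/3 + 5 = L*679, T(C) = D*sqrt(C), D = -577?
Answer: sqrt(2022 - 1154*sqrt(53)) ≈ 79.87*I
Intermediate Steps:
L = 1 (L = (-1)**2 = 1)
T(C) = -577*sqrt(C)
Z = 2022 (Z = -15 + 3*(1*679) = -15 + 3*679 = -15 + 2037 = 2022)
sqrt(T(212) + Z) = sqrt(-1154*sqrt(53) + 2022) = sqrt(2022 - 1154*sqrt(53))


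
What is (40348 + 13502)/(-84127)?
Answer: -53850/84127 ≈ -0.64010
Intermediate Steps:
(40348 + 13502)/(-84127) = 53850*(-1/84127) = -53850/84127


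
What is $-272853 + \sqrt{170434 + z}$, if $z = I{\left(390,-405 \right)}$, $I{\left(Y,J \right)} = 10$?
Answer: $-272853 + 2 \sqrt{42611} \approx -2.7244 \cdot 10^{5}$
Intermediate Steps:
$z = 10$
$-272853 + \sqrt{170434 + z} = -272853 + \sqrt{170434 + 10} = -272853 + \sqrt{170444} = -272853 + 2 \sqrt{42611}$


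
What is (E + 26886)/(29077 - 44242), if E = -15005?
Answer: -11881/15165 ≈ -0.78345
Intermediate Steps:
(E + 26886)/(29077 - 44242) = (-15005 + 26886)/(29077 - 44242) = 11881/(-15165) = 11881*(-1/15165) = -11881/15165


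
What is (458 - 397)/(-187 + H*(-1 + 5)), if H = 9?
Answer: -61/151 ≈ -0.40397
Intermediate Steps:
(458 - 397)/(-187 + H*(-1 + 5)) = (458 - 397)/(-187 + 9*(-1 + 5)) = 61/(-187 + 9*4) = 61/(-187 + 36) = 61/(-151) = 61*(-1/151) = -61/151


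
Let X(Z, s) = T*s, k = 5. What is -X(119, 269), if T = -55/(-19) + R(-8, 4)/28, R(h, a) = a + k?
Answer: -460259/532 ≈ -865.15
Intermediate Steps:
R(h, a) = 5 + a (R(h, a) = a + 5 = 5 + a)
T = 1711/532 (T = -55/(-19) + (5 + 4)/28 = -55*(-1/19) + 9*(1/28) = 55/19 + 9/28 = 1711/532 ≈ 3.2162)
X(Z, s) = 1711*s/532
-X(119, 269) = -1711*269/532 = -1*460259/532 = -460259/532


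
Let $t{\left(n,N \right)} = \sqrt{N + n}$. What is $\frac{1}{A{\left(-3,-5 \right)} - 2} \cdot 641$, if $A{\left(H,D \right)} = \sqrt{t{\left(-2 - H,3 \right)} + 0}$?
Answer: $-641 - \frac{641 \sqrt{2}}{2} \approx -1094.3$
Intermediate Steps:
$A{\left(H,D \right)} = \sqrt[4]{1 - H}$ ($A{\left(H,D \right)} = \sqrt{\sqrt{3 - \left(2 + H\right)} + 0} = \sqrt{\sqrt{1 - H} + 0} = \sqrt{\sqrt{1 - H}} = \sqrt[4]{1 - H}$)
$\frac{1}{A{\left(-3,-5 \right)} - 2} \cdot 641 = \frac{1}{\sqrt[4]{1 - -3} - 2} \cdot 641 = \frac{1}{\sqrt[4]{1 + 3} - 2} \cdot 641 = \frac{1}{\sqrt[4]{4} - 2} \cdot 641 = \frac{1}{\sqrt{2} - 2} \cdot 641 = \frac{1}{-2 + \sqrt{2}} \cdot 641 = \frac{641}{-2 + \sqrt{2}}$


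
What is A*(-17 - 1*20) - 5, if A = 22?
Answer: -819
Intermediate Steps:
A*(-17 - 1*20) - 5 = 22*(-17 - 1*20) - 5 = 22*(-17 - 20) - 5 = 22*(-37) - 5 = -814 - 5 = -819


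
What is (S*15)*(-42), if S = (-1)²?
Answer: -630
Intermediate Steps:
S = 1
(S*15)*(-42) = (1*15)*(-42) = 15*(-42) = -630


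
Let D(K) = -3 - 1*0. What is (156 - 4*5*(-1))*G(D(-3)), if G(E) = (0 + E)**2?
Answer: 1584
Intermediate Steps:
D(K) = -3 (D(K) = -3 + 0 = -3)
G(E) = E**2
(156 - 4*5*(-1))*G(D(-3)) = (156 - 4*5*(-1))*(-3)**2 = (156 - 20*(-1))*9 = (156 + 20)*9 = 176*9 = 1584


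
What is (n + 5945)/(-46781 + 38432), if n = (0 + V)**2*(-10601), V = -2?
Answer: 12153/2783 ≈ 4.3669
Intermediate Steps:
n = -42404 (n = (0 - 2)**2*(-10601) = (-2)**2*(-10601) = 4*(-10601) = -42404)
(n + 5945)/(-46781 + 38432) = (-42404 + 5945)/(-46781 + 38432) = -36459/(-8349) = -36459*(-1/8349) = 12153/2783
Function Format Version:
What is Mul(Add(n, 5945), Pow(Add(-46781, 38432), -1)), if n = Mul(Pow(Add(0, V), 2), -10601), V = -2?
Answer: Rational(12153, 2783) ≈ 4.3669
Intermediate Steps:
n = -42404 (n = Mul(Pow(Add(0, -2), 2), -10601) = Mul(Pow(-2, 2), -10601) = Mul(4, -10601) = -42404)
Mul(Add(n, 5945), Pow(Add(-46781, 38432), -1)) = Mul(Add(-42404, 5945), Pow(Add(-46781, 38432), -1)) = Mul(-36459, Pow(-8349, -1)) = Mul(-36459, Rational(-1, 8349)) = Rational(12153, 2783)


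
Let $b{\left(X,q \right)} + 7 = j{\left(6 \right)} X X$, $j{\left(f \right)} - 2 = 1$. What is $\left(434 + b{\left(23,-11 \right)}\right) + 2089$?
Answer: $4103$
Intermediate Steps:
$j{\left(f \right)} = 3$ ($j{\left(f \right)} = 2 + 1 = 3$)
$b{\left(X,q \right)} = -7 + 3 X^{2}$ ($b{\left(X,q \right)} = -7 + 3 X X = -7 + 3 X^{2}$)
$\left(434 + b{\left(23,-11 \right)}\right) + 2089 = \left(434 - \left(7 - 3 \cdot 23^{2}\right)\right) + 2089 = \left(434 + \left(-7 + 3 \cdot 529\right)\right) + 2089 = \left(434 + \left(-7 + 1587\right)\right) + 2089 = \left(434 + 1580\right) + 2089 = 2014 + 2089 = 4103$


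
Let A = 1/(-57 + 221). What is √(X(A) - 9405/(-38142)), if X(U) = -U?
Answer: √7260564909/173758 ≈ 0.49039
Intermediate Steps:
A = 1/164 ≈ 0.0060976
√(X(A) - 9405/(-38142)) = √(-1*1/164 - 9405/(-38142)) = √(-1/164 - 9405*(-1/38142)) = √(-1/164 + 1045/4238) = √(83571/347516) = √7260564909/173758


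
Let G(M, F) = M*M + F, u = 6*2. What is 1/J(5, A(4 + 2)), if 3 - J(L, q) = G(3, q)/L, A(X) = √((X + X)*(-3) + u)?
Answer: ½ + I*√6/6 ≈ 0.5 + 0.40825*I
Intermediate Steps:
u = 12
A(X) = √(12 - 6*X) (A(X) = √((X + X)*(-3) + 12) = √((2*X)*(-3) + 12) = √(-6*X + 12) = √(12 - 6*X))
G(M, F) = F + M² (G(M, F) = M² + F = F + M²)
J(L, q) = 3 - (9 + q)/L (J(L, q) = 3 - (q + 3²)/L = 3 - (q + 9)/L = 3 - (9 + q)/L)
1/J(5, A(4 + 2)) = 1/((-9 - √(12 - 6*(4 + 2)) + 3*5)/5) = 1/((-9 - √(12 - 6*6) + 15)/5) = 1/((-9 - √(12 - 36) + 15)/5) = 1/((-9 - √(-24) + 15)/5) = 1/((-9 - 2*I*√6 + 15)/5) = 1/((6 - 2*I*√6)/5) = 1/(6/5 - 2*I*√6/5)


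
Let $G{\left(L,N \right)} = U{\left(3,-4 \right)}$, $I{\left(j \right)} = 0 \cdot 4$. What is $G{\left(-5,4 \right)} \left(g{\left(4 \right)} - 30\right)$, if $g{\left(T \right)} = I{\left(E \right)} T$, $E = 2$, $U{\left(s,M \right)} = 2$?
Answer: $-60$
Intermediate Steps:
$I{\left(j \right)} = 0$
$G{\left(L,N \right)} = 2$
$g{\left(T \right)} = 0$ ($g{\left(T \right)} = 0 T = 0$)
$G{\left(-5,4 \right)} \left(g{\left(4 \right)} - 30\right) = 2 \left(0 - 30\right) = 2 \left(-30\right) = -60$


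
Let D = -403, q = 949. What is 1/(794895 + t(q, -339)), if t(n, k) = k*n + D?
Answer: 1/472781 ≈ 2.1151e-6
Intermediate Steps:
t(n, k) = -403 + k*n (t(n, k) = k*n - 403 = -403 + k*n)
1/(794895 + t(q, -339)) = 1/(794895 + (-403 - 339*949)) = 1/(794895 + (-403 - 321711)) = 1/(794895 - 322114) = 1/472781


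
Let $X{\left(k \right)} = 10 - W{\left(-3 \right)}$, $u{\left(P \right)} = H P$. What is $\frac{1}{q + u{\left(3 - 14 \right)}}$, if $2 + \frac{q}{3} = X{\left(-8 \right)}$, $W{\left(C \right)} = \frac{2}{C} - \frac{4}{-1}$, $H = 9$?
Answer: $- \frac{1}{85} \approx -0.011765$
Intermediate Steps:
$u{\left(P \right)} = 9 P$
$W{\left(C \right)} = 4 + \frac{2}{C}$ ($W{\left(C \right)} = \frac{2}{C} - -4 = \frac{2}{C} + 4 = 4 + \frac{2}{C}$)
$X{\left(k \right)} = \frac{20}{3}$ ($X{\left(k \right)} = 10 - \left(4 + \frac{2}{-3}\right) = 10 - \left(4 + 2 \left(- \frac{1}{3}\right)\right) = 10 - \left(4 - \frac{2}{3}\right) = 10 - \frac{10}{3} = \frac{20}{3}$)
$q = 14$ ($q = -6 + 3 \cdot \frac{20}{3} = -6 + 20 = 14$)
$\frac{1}{q + u{\left(3 - 14 \right)}} = \frac{1}{14 + 9 \left(3 - 14\right)} = \frac{1}{14 + 9 \left(-11\right)} = \frac{1}{14 - 99} = \frac{1}{-85} = - \frac{1}{85}$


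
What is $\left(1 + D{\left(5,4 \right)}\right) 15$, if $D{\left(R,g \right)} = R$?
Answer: $90$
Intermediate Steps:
$\left(1 + D{\left(5,4 \right)}\right) 15 = \left(1 + 5\right) 15 = 6 \cdot 15 = 90$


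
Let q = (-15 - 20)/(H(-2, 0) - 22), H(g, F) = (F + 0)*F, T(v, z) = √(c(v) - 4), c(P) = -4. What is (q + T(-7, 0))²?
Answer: -2647/484 + 70*I*√2/11 ≈ -5.469 + 8.9995*I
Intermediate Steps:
T(v, z) = 2*I*√2 (T(v, z) = √(-4 - 4) = √(-8) = 2*I*√2)
H(g, F) = F² (H(g, F) = F*F = F²)
q = 35/22 (q = (-15 - 20)/(0² - 22) = -35/(0 - 22) = -35/(-22) = -35*(-1/22) = 35/22 ≈ 1.5909)
(q + T(-7, 0))² = (35/22 + 2*I*√2)²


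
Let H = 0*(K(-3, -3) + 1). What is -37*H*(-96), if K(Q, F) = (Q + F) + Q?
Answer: 0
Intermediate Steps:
K(Q, F) = F + 2*Q (K(Q, F) = (F + Q) + Q = F + 2*Q)
H = 0 (H = 0*((-3 + 2*(-3)) + 1) = 0*((-3 - 6) + 1) = 0*(-9 + 1) = 0*(-8) = 0)
-37*H*(-96) = -37*0*(-96) = 0*(-96) = 0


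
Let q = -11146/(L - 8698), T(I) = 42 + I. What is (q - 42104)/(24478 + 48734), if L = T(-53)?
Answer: -183336295/318801654 ≈ -0.57508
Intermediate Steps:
L = -11 (L = 42 - 53 = -11)
q = 11146/8709 (q = -11146/(-11 - 8698) = -11146/(-8709) = -11146*(-1/8709) = 11146/8709 ≈ 1.2798)
(q - 42104)/(24478 + 48734) = (11146/8709 - 42104)/(24478 + 48734) = -366672590/8709/73212 = -366672590/8709*1/73212 = -183336295/318801654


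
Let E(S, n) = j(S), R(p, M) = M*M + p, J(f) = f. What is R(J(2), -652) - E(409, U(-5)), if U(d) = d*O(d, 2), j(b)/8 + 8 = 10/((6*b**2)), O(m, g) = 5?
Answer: 213368588270/501843 ≈ 4.2517e+5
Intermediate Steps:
j(b) = -64 + 40/(3*b**2) (j(b) = -64 + 8*(10/((6*b**2))) = -64 + 8*(10*(1/(6*b**2))) = -64 + 8*(5/(3*b**2)) = -64 + 40/(3*b**2))
R(p, M) = p + M**2 (R(p, M) = M**2 + p = p + M**2)
U(d) = 5*d (U(d) = d*5 = 5*d)
E(S, n) = -64 + 40/(3*S**2)
R(J(2), -652) - E(409, U(-5)) = (2 + (-652)**2) - (-64 + (40/3)/409**2) = (2 + 425104) - (-64 + (40/3)*(1/167281)) = 425106 - (-64 + 40/501843) = 425106 - 1*(-32117912/501843) = 425106 + 32117912/501843 = 213368588270/501843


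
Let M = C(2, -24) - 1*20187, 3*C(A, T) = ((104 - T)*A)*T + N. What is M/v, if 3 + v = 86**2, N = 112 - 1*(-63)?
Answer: -66530/22179 ≈ -2.9997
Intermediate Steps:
N = 175 (N = 112 + 63 = 175)
C(A, T) = 175/3 + A*T*(104 - T)/3 (C(A, T) = (((104 - T)*A)*T + 175)/3 = ((A*(104 - T))*T + 175)/3 = (A*T*(104 - T) + 175)/3 = (175 + A*T*(104 - T))/3 = 175/3 + A*T*(104 - T)/3)
M = -66530/3 (M = (175/3 - 1/3*2*(-24)**2 + (104/3)*2*(-24)) - 1*20187 = (175/3 - 1/3*2*576 - 1664) - 20187 = (175/3 - 384 - 1664) - 20187 = -5969/3 - 20187 = -66530/3 ≈ -22177.)
v = 7393 (v = -3 + 86**2 = -3 + 7396 = 7393)
M/v = -66530/3/7393 = -66530/3*1/7393 = -66530/22179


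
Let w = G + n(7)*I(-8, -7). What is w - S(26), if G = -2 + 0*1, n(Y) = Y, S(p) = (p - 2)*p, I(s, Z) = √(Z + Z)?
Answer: -626 + 7*I*√14 ≈ -626.0 + 26.192*I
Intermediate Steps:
I(s, Z) = √2*√Z (I(s, Z) = √(2*Z) = √2*√Z)
S(p) = p*(-2 + p) (S(p) = (-2 + p)*p = p*(-2 + p))
G = -2 (G = -2 + 0 = -2)
w = -2 + 7*I*√14 (w = -2 + 7*(√2*√(-7)) = -2 + 7*(√2*(I*√7)) = -2 + 7*(I*√14) = -2 + 7*I*√14 ≈ -2.0 + 26.192*I)
w - S(26) = (-2 + 7*I*√14) - 26*(-2 + 26) = (-2 + 7*I*√14) - 26*24 = (-2 + 7*I*√14) - 1*624 = (-2 + 7*I*√14) - 624 = -626 + 7*I*√14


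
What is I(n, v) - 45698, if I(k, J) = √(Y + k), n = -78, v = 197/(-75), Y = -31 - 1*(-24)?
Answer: -45698 + I*√85 ≈ -45698.0 + 9.2195*I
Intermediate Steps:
Y = -7 (Y = -31 + 24 = -7)
v = -197/75 (v = 197*(-1/75) = -197/75 ≈ -2.6267)
I(k, J) = √(-7 + k)
I(n, v) - 45698 = √(-7 - 78) - 45698 = √(-85) - 45698 = I*√85 - 45698 = -45698 + I*√85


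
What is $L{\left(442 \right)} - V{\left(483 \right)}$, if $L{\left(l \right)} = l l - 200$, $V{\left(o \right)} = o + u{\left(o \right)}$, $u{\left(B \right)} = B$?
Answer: $194198$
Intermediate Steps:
$V{\left(o \right)} = 2 o$ ($V{\left(o \right)} = o + o = 2 o$)
$L{\left(l \right)} = -200 + l^{2}$ ($L{\left(l \right)} = l^{2} - 200 = -200 + l^{2}$)
$L{\left(442 \right)} - V{\left(483 \right)} = \left(-200 + 442^{2}\right) - 2 \cdot 483 = \left(-200 + 195364\right) - 966 = 195164 - 966 = 194198$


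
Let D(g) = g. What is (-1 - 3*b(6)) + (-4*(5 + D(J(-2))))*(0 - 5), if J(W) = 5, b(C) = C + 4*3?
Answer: 145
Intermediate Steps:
b(C) = 12 + C (b(C) = C + 12 = 12 + C)
(-1 - 3*b(6)) + (-4*(5 + D(J(-2))))*(0 - 5) = (-1 - 3*(12 + 6)) + (-4*(5 + 5))*(0 - 5) = (-1 - 3*18) - 4*10*(-5) = (-1 - 54) - 40*(-5) = -55 + 200 = 145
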